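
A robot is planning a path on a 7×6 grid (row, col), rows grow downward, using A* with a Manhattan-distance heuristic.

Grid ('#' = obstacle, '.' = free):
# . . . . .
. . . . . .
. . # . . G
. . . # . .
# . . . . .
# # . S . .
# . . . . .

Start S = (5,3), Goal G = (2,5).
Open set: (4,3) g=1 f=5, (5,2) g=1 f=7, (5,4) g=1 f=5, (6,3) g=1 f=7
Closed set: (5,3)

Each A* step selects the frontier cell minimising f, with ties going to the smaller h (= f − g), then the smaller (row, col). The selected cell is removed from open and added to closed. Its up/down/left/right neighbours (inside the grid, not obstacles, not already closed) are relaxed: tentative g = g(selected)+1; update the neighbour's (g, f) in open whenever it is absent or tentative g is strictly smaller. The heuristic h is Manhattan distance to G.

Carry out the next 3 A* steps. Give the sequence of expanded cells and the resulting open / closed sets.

order=[(4,3) → (4,4) → (3,4)]; open=[(2,4) g=4 f=5, (3,5) g=4 f=5, (4,2) g=2 f=7, (4,5) g=3 f=5, (5,2) g=1 f=7, (5,4) g=1 f=5, (6,3) g=1 f=7]; closed=[(3,4), (4,3), (4,4), (5,3)]

step 1: expand (4,3) (f=5, h=4) → closed; open now [(4,2) g=2 f=7, (4,4) g=2 f=5, (5,2) g=1 f=7, (5,4) g=1 f=5, (6,3) g=1 f=7]
step 2: expand (4,4) (f=5, h=3) → closed; open now [(3,4) g=3 f=5, (4,2) g=2 f=7, (4,5) g=3 f=5, (5,2) g=1 f=7, (5,4) g=1 f=5, (6,3) g=1 f=7]
step 3: expand (3,4) (f=5, h=2) → closed; open now [(2,4) g=4 f=5, (3,5) g=4 f=5, (4,2) g=2 f=7, (4,5) g=3 f=5, (5,2) g=1 f=7, (5,4) g=1 f=5, (6,3) g=1 f=7]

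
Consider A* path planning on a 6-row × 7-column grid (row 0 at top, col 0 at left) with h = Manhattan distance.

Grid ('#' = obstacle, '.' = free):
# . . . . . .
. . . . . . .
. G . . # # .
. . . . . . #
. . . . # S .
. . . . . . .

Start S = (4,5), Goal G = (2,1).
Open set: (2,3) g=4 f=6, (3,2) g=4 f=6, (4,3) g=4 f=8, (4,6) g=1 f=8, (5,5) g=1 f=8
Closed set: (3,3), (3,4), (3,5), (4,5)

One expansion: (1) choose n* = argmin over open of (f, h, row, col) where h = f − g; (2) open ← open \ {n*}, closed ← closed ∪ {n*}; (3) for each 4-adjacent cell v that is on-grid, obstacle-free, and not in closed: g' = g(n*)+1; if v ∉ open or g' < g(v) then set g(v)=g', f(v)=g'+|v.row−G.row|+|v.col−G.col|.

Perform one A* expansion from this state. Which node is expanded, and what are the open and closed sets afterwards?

step 1: expand (2,3) (f=6, h=2) → closed; open now [(1,3) g=5 f=8, (2,2) g=5 f=6, (3,2) g=4 f=6, (4,3) g=4 f=8, (4,6) g=1 f=8, (5,5) g=1 f=8]

expanded=(2,3); open=[(1,3) g=5 f=8, (2,2) g=5 f=6, (3,2) g=4 f=6, (4,3) g=4 f=8, (4,6) g=1 f=8, (5,5) g=1 f=8]; closed=[(2,3), (3,3), (3,4), (3,5), (4,5)]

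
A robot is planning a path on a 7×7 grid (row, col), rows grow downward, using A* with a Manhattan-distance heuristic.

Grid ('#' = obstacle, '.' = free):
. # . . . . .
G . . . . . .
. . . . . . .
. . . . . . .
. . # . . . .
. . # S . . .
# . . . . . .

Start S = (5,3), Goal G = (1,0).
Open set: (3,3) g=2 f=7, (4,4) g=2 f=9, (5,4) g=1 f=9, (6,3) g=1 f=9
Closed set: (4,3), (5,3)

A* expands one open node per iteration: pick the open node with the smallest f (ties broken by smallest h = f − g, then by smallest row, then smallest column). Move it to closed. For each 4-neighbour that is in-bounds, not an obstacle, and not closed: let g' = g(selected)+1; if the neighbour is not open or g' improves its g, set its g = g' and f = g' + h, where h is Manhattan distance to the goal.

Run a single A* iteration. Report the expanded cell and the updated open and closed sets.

step 1: expand (3,3) (f=7, h=5) → closed; open now [(2,3) g=3 f=7, (3,2) g=3 f=7, (3,4) g=3 f=9, (4,4) g=2 f=9, (5,4) g=1 f=9, (6,3) g=1 f=9]

expanded=(3,3); open=[(2,3) g=3 f=7, (3,2) g=3 f=7, (3,4) g=3 f=9, (4,4) g=2 f=9, (5,4) g=1 f=9, (6,3) g=1 f=9]; closed=[(3,3), (4,3), (5,3)]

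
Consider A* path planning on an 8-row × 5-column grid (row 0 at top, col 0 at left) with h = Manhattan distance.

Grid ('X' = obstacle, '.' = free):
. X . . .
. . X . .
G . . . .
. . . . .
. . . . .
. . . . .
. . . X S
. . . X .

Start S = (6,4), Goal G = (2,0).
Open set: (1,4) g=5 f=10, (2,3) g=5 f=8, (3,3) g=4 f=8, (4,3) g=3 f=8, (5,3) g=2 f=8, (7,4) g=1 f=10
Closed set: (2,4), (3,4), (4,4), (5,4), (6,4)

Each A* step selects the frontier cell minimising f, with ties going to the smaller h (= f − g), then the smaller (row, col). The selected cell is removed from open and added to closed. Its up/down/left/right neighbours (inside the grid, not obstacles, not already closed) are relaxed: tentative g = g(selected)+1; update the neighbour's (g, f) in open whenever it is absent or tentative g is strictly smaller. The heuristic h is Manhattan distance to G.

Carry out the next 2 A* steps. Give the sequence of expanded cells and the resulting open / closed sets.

step 1: expand (2,3) (f=8, h=3) → closed; open now [(1,3) g=6 f=10, (1,4) g=5 f=10, (2,2) g=6 f=8, (3,3) g=4 f=8, (4,3) g=3 f=8, (5,3) g=2 f=8, (7,4) g=1 f=10]
step 2: expand (2,2) (f=8, h=2) → closed; open now [(1,3) g=6 f=10, (1,4) g=5 f=10, (2,1) g=7 f=8, (3,2) g=7 f=10, (3,3) g=4 f=8, (4,3) g=3 f=8, (5,3) g=2 f=8, (7,4) g=1 f=10]

order=[(2,3) → (2,2)]; open=[(1,3) g=6 f=10, (1,4) g=5 f=10, (2,1) g=7 f=8, (3,2) g=7 f=10, (3,3) g=4 f=8, (4,3) g=3 f=8, (5,3) g=2 f=8, (7,4) g=1 f=10]; closed=[(2,2), (2,3), (2,4), (3,4), (4,4), (5,4), (6,4)]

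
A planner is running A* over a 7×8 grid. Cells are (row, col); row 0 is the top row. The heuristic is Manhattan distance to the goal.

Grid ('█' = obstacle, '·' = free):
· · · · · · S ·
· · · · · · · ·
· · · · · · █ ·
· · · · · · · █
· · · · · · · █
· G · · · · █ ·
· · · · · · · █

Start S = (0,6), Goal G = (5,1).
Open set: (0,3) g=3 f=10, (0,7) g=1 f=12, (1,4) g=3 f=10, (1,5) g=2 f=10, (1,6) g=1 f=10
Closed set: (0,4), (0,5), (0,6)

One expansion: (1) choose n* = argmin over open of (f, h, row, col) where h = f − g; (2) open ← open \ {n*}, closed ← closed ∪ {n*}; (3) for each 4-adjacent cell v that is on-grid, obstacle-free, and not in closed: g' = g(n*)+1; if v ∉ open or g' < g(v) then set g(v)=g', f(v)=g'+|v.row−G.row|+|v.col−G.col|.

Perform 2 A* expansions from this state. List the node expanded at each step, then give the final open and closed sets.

order=[(0,3) → (0,2)]; open=[(0,1) g=5 f=10, (0,7) g=1 f=12, (1,2) g=5 f=10, (1,3) g=4 f=10, (1,4) g=3 f=10, (1,5) g=2 f=10, (1,6) g=1 f=10]; closed=[(0,2), (0,3), (0,4), (0,5), (0,6)]

step 1: expand (0,3) (f=10, h=7) → closed; open now [(0,2) g=4 f=10, (0,7) g=1 f=12, (1,3) g=4 f=10, (1,4) g=3 f=10, (1,5) g=2 f=10, (1,6) g=1 f=10]
step 2: expand (0,2) (f=10, h=6) → closed; open now [(0,1) g=5 f=10, (0,7) g=1 f=12, (1,2) g=5 f=10, (1,3) g=4 f=10, (1,4) g=3 f=10, (1,5) g=2 f=10, (1,6) g=1 f=10]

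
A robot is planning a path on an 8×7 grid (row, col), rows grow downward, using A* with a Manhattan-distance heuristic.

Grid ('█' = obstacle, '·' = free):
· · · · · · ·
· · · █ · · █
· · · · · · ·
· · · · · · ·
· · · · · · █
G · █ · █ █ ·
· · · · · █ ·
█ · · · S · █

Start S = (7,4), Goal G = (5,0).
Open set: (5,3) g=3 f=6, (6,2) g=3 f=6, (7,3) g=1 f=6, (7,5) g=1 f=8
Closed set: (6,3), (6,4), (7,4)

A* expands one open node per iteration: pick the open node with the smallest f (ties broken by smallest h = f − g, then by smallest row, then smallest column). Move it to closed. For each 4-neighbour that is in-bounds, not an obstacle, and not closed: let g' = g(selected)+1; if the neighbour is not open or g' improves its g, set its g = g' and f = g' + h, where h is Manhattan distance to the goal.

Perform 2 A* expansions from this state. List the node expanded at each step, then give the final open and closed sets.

order=[(5,3) → (6,2)]; open=[(4,3) g=4 f=8, (6,1) g=4 f=6, (7,2) g=4 f=8, (7,3) g=1 f=6, (7,5) g=1 f=8]; closed=[(5,3), (6,2), (6,3), (6,4), (7,4)]

step 1: expand (5,3) (f=6, h=3) → closed; open now [(4,3) g=4 f=8, (6,2) g=3 f=6, (7,3) g=1 f=6, (7,5) g=1 f=8]
step 2: expand (6,2) (f=6, h=3) → closed; open now [(4,3) g=4 f=8, (6,1) g=4 f=6, (7,2) g=4 f=8, (7,3) g=1 f=6, (7,5) g=1 f=8]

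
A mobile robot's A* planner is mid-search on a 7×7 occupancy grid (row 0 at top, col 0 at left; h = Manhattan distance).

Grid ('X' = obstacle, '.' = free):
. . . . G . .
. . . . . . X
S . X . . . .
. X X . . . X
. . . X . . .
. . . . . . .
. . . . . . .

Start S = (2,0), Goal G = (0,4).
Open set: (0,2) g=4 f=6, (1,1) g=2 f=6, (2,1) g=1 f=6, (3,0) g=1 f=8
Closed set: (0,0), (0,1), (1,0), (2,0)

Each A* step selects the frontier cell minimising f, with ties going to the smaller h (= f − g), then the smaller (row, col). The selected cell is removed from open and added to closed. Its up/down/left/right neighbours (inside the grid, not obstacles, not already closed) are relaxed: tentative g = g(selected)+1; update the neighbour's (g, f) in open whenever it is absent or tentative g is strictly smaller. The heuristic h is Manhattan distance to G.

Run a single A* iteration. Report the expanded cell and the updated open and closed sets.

step 1: expand (0,2) (f=6, h=2) → closed; open now [(0,3) g=5 f=6, (1,1) g=2 f=6, (1,2) g=5 f=8, (2,1) g=1 f=6, (3,0) g=1 f=8]

expanded=(0,2); open=[(0,3) g=5 f=6, (1,1) g=2 f=6, (1,2) g=5 f=8, (2,1) g=1 f=6, (3,0) g=1 f=8]; closed=[(0,0), (0,1), (0,2), (1,0), (2,0)]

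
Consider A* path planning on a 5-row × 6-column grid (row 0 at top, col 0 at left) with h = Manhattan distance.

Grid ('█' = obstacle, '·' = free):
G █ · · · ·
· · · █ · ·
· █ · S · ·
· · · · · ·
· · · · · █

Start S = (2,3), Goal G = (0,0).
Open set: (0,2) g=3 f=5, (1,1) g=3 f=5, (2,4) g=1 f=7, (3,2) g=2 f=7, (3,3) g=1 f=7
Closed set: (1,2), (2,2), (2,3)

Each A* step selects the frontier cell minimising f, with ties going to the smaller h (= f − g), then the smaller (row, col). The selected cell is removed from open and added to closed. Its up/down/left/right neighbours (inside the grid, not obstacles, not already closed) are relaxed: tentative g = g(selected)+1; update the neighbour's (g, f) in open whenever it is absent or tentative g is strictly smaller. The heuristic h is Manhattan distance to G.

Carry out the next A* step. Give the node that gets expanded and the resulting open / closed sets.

expanded=(0,2); open=[(0,3) g=4 f=7, (1,1) g=3 f=5, (2,4) g=1 f=7, (3,2) g=2 f=7, (3,3) g=1 f=7]; closed=[(0,2), (1,2), (2,2), (2,3)]

step 1: expand (0,2) (f=5, h=2) → closed; open now [(0,3) g=4 f=7, (1,1) g=3 f=5, (2,4) g=1 f=7, (3,2) g=2 f=7, (3,3) g=1 f=7]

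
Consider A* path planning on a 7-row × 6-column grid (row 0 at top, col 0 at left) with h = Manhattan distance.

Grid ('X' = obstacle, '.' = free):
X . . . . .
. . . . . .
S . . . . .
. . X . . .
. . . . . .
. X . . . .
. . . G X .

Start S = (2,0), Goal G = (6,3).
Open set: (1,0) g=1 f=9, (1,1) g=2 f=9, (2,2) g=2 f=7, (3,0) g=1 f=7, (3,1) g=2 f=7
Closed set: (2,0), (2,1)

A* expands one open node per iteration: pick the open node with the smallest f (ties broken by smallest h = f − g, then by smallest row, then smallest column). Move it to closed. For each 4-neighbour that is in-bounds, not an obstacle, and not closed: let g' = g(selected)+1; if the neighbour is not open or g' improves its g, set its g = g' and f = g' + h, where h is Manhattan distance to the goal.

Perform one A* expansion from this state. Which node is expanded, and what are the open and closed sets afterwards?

step 1: expand (2,2) (f=7, h=5) → closed; open now [(1,0) g=1 f=9, (1,1) g=2 f=9, (1,2) g=3 f=9, (2,3) g=3 f=7, (3,0) g=1 f=7, (3,1) g=2 f=7]

expanded=(2,2); open=[(1,0) g=1 f=9, (1,1) g=2 f=9, (1,2) g=3 f=9, (2,3) g=3 f=7, (3,0) g=1 f=7, (3,1) g=2 f=7]; closed=[(2,0), (2,1), (2,2)]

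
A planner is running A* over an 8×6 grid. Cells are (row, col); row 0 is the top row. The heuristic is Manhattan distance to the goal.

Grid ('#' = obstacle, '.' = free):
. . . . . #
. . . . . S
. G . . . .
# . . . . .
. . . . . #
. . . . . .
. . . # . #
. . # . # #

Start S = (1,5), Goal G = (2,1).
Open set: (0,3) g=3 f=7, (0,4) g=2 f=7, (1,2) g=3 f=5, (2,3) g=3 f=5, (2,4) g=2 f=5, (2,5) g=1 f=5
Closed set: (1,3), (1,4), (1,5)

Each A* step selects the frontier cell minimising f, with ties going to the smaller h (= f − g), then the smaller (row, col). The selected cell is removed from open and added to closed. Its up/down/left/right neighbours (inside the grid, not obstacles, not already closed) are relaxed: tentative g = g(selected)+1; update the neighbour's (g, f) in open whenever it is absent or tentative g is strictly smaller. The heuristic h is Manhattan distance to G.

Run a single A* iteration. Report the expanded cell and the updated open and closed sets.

step 1: expand (1,2) (f=5, h=2) → closed; open now [(0,2) g=4 f=7, (0,3) g=3 f=7, (0,4) g=2 f=7, (1,1) g=4 f=5, (2,2) g=4 f=5, (2,3) g=3 f=5, (2,4) g=2 f=5, (2,5) g=1 f=5]

expanded=(1,2); open=[(0,2) g=4 f=7, (0,3) g=3 f=7, (0,4) g=2 f=7, (1,1) g=4 f=5, (2,2) g=4 f=5, (2,3) g=3 f=5, (2,4) g=2 f=5, (2,5) g=1 f=5]; closed=[(1,2), (1,3), (1,4), (1,5)]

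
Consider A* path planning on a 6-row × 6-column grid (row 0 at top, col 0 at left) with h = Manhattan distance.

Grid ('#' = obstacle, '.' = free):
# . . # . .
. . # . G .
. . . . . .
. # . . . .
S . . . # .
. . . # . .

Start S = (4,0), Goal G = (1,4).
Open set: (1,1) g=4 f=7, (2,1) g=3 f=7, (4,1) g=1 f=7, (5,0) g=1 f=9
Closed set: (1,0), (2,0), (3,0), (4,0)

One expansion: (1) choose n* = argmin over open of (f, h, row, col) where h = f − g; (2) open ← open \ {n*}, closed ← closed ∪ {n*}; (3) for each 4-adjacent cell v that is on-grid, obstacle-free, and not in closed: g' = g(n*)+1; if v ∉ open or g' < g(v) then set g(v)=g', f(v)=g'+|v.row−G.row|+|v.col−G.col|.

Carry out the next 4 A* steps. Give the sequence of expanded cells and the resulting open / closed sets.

order=[(1,1) → (2,1) → (2,2) → (2,3)]; open=[(0,1) g=5 f=9, (1,3) g=6 f=7, (2,4) g=6 f=7, (3,2) g=5 f=9, (3,3) g=6 f=9, (4,1) g=1 f=7, (5,0) g=1 f=9]; closed=[(1,0), (1,1), (2,0), (2,1), (2,2), (2,3), (3,0), (4,0)]

step 1: expand (1,1) (f=7, h=3) → closed; open now [(0,1) g=5 f=9, (2,1) g=3 f=7, (4,1) g=1 f=7, (5,0) g=1 f=9]
step 2: expand (2,1) (f=7, h=4) → closed; open now [(0,1) g=5 f=9, (2,2) g=4 f=7, (4,1) g=1 f=7, (5,0) g=1 f=9]
step 3: expand (2,2) (f=7, h=3) → closed; open now [(0,1) g=5 f=9, (2,3) g=5 f=7, (3,2) g=5 f=9, (4,1) g=1 f=7, (5,0) g=1 f=9]
step 4: expand (2,3) (f=7, h=2) → closed; open now [(0,1) g=5 f=9, (1,3) g=6 f=7, (2,4) g=6 f=7, (3,2) g=5 f=9, (3,3) g=6 f=9, (4,1) g=1 f=7, (5,0) g=1 f=9]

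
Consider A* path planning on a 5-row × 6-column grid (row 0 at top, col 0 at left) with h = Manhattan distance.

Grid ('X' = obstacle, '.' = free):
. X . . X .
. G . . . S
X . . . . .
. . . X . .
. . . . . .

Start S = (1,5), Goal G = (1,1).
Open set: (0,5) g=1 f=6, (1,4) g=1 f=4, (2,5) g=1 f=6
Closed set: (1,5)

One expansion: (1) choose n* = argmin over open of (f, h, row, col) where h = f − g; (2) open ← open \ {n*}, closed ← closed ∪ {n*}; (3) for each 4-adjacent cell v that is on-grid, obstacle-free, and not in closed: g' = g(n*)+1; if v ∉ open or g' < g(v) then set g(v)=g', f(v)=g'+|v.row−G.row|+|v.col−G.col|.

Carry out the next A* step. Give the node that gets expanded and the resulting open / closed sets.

expanded=(1,4); open=[(0,5) g=1 f=6, (1,3) g=2 f=4, (2,4) g=2 f=6, (2,5) g=1 f=6]; closed=[(1,4), (1,5)]

step 1: expand (1,4) (f=4, h=3) → closed; open now [(0,5) g=1 f=6, (1,3) g=2 f=4, (2,4) g=2 f=6, (2,5) g=1 f=6]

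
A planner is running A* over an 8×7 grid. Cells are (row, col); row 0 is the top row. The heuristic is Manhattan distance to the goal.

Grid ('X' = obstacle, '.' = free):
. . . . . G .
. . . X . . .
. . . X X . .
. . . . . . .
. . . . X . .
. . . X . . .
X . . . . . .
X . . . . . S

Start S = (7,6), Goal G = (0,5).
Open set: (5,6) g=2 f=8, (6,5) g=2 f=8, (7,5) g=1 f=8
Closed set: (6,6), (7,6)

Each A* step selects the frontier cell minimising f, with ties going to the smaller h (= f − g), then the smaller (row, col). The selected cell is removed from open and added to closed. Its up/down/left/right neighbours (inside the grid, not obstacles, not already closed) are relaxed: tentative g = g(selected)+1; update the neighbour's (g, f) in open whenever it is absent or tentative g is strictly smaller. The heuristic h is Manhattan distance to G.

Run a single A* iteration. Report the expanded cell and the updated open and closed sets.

expanded=(5,6); open=[(4,6) g=3 f=8, (5,5) g=3 f=8, (6,5) g=2 f=8, (7,5) g=1 f=8]; closed=[(5,6), (6,6), (7,6)]

step 1: expand (5,6) (f=8, h=6) → closed; open now [(4,6) g=3 f=8, (5,5) g=3 f=8, (6,5) g=2 f=8, (7,5) g=1 f=8]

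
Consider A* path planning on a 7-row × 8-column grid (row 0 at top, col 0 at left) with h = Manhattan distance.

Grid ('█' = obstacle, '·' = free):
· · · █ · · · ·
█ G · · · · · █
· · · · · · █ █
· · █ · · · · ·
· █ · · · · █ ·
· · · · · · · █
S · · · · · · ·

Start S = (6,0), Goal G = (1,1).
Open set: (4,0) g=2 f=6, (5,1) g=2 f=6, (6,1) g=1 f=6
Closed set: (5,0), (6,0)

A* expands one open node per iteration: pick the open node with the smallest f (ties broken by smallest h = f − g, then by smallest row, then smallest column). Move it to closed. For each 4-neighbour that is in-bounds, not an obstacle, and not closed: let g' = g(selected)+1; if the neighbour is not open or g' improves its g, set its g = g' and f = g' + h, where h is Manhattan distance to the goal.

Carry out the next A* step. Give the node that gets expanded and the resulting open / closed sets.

expanded=(4,0); open=[(3,0) g=3 f=6, (5,1) g=2 f=6, (6,1) g=1 f=6]; closed=[(4,0), (5,0), (6,0)]

step 1: expand (4,0) (f=6, h=4) → closed; open now [(3,0) g=3 f=6, (5,1) g=2 f=6, (6,1) g=1 f=6]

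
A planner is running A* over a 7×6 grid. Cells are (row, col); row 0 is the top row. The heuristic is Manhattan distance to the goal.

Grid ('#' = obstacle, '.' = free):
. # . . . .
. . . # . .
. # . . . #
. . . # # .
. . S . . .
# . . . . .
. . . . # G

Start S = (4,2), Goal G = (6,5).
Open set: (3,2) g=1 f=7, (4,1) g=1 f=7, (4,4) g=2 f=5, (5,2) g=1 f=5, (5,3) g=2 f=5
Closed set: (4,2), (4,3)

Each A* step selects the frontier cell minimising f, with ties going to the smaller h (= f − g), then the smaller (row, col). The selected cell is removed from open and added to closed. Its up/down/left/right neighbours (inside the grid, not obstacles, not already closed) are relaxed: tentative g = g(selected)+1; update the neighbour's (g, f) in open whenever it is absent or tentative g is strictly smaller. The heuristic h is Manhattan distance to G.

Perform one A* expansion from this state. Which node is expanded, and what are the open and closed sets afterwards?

step 1: expand (4,4) (f=5, h=3) → closed; open now [(3,2) g=1 f=7, (4,1) g=1 f=7, (4,5) g=3 f=5, (5,2) g=1 f=5, (5,3) g=2 f=5, (5,4) g=3 f=5]

expanded=(4,4); open=[(3,2) g=1 f=7, (4,1) g=1 f=7, (4,5) g=3 f=5, (5,2) g=1 f=5, (5,3) g=2 f=5, (5,4) g=3 f=5]; closed=[(4,2), (4,3), (4,4)]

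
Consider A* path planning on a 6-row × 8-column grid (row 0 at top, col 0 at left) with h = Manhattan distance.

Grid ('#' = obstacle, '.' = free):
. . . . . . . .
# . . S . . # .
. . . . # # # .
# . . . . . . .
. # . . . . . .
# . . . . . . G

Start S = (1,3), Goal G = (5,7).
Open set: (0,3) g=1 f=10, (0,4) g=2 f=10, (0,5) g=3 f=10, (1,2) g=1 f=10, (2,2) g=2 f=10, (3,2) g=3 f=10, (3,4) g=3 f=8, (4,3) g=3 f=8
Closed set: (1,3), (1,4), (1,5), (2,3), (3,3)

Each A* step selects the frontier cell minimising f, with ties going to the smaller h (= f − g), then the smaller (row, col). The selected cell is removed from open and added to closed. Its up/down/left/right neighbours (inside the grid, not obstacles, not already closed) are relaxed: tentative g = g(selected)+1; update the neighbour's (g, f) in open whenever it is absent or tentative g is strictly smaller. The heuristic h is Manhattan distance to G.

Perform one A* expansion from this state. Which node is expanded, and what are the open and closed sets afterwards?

expanded=(3,4); open=[(0,3) g=1 f=10, (0,4) g=2 f=10, (0,5) g=3 f=10, (1,2) g=1 f=10, (2,2) g=2 f=10, (3,2) g=3 f=10, (3,5) g=4 f=8, (4,3) g=3 f=8, (4,4) g=4 f=8]; closed=[(1,3), (1,4), (1,5), (2,3), (3,3), (3,4)]

step 1: expand (3,4) (f=8, h=5) → closed; open now [(0,3) g=1 f=10, (0,4) g=2 f=10, (0,5) g=3 f=10, (1,2) g=1 f=10, (2,2) g=2 f=10, (3,2) g=3 f=10, (3,5) g=4 f=8, (4,3) g=3 f=8, (4,4) g=4 f=8]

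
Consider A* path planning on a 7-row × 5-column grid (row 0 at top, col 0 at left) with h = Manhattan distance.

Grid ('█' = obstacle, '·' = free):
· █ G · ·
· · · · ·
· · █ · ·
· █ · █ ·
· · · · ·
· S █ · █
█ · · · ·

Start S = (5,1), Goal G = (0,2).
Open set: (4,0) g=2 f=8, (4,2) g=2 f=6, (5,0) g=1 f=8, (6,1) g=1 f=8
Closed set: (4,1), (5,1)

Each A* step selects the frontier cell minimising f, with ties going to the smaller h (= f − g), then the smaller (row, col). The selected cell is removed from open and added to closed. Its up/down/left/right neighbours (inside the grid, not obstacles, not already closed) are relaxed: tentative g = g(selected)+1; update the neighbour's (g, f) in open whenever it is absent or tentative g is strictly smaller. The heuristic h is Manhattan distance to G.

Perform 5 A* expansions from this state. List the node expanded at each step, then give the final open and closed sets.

order=[(4,2) → (3,2) → (4,3) → (4,0) → (3,0)]; open=[(2,0) g=4 f=8, (4,4) g=4 f=10, (5,0) g=1 f=8, (5,3) g=4 f=10, (6,1) g=1 f=8]; closed=[(3,0), (3,2), (4,0), (4,1), (4,2), (4,3), (5,1)]

step 1: expand (4,2) (f=6, h=4) → closed; open now [(3,2) g=3 f=6, (4,0) g=2 f=8, (4,3) g=3 f=8, (5,0) g=1 f=8, (6,1) g=1 f=8]
step 2: expand (3,2) (f=6, h=3) → closed; open now [(4,0) g=2 f=8, (4,3) g=3 f=8, (5,0) g=1 f=8, (6,1) g=1 f=8]
step 3: expand (4,3) (f=8, h=5) → closed; open now [(4,0) g=2 f=8, (4,4) g=4 f=10, (5,0) g=1 f=8, (5,3) g=4 f=10, (6,1) g=1 f=8]
step 4: expand (4,0) (f=8, h=6) → closed; open now [(3,0) g=3 f=8, (4,4) g=4 f=10, (5,0) g=1 f=8, (5,3) g=4 f=10, (6,1) g=1 f=8]
step 5: expand (3,0) (f=8, h=5) → closed; open now [(2,0) g=4 f=8, (4,4) g=4 f=10, (5,0) g=1 f=8, (5,3) g=4 f=10, (6,1) g=1 f=8]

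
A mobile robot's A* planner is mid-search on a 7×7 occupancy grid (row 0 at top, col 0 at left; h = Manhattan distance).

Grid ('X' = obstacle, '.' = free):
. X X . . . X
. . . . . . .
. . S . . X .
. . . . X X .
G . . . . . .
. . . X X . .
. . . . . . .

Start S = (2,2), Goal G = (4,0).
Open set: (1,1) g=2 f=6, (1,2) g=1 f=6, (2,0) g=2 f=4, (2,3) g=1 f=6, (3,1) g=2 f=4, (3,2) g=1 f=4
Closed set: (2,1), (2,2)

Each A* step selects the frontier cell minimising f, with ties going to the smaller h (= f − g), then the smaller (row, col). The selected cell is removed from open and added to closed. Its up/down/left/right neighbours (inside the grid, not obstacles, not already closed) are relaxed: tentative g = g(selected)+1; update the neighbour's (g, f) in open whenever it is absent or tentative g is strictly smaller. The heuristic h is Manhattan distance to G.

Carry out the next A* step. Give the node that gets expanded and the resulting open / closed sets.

step 1: expand (2,0) (f=4, h=2) → closed; open now [(1,0) g=3 f=6, (1,1) g=2 f=6, (1,2) g=1 f=6, (2,3) g=1 f=6, (3,0) g=3 f=4, (3,1) g=2 f=4, (3,2) g=1 f=4]

expanded=(2,0); open=[(1,0) g=3 f=6, (1,1) g=2 f=6, (1,2) g=1 f=6, (2,3) g=1 f=6, (3,0) g=3 f=4, (3,1) g=2 f=4, (3,2) g=1 f=4]; closed=[(2,0), (2,1), (2,2)]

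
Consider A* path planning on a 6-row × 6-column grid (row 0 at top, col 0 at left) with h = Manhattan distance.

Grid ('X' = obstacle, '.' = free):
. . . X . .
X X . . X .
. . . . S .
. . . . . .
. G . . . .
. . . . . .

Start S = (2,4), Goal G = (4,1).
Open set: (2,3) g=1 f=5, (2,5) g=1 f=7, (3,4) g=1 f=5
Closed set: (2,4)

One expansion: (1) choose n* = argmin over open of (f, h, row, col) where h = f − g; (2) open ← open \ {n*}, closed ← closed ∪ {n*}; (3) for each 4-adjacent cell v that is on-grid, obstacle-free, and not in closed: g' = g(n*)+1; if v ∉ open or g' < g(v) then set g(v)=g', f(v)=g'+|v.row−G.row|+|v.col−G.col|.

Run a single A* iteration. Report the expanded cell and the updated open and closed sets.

expanded=(2,3); open=[(1,3) g=2 f=7, (2,2) g=2 f=5, (2,5) g=1 f=7, (3,3) g=2 f=5, (3,4) g=1 f=5]; closed=[(2,3), (2,4)]

step 1: expand (2,3) (f=5, h=4) → closed; open now [(1,3) g=2 f=7, (2,2) g=2 f=5, (2,5) g=1 f=7, (3,3) g=2 f=5, (3,4) g=1 f=5]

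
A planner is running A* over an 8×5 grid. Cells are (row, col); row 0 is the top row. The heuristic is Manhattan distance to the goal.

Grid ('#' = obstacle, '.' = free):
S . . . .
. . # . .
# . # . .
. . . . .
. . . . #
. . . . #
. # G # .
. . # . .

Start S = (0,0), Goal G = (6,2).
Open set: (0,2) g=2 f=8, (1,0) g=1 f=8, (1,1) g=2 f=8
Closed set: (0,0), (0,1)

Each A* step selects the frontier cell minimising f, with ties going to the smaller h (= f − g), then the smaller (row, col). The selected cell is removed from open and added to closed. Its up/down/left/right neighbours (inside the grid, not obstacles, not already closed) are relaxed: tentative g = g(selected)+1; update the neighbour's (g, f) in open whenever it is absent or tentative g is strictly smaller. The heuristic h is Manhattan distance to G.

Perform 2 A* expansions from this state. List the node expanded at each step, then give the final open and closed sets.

step 1: expand (0,2) (f=8, h=6) → closed; open now [(0,3) g=3 f=10, (1,0) g=1 f=8, (1,1) g=2 f=8]
step 2: expand (1,1) (f=8, h=6) → closed; open now [(0,3) g=3 f=10, (1,0) g=1 f=8, (2,1) g=3 f=8]

order=[(0,2) → (1,1)]; open=[(0,3) g=3 f=10, (1,0) g=1 f=8, (2,1) g=3 f=8]; closed=[(0,0), (0,1), (0,2), (1,1)]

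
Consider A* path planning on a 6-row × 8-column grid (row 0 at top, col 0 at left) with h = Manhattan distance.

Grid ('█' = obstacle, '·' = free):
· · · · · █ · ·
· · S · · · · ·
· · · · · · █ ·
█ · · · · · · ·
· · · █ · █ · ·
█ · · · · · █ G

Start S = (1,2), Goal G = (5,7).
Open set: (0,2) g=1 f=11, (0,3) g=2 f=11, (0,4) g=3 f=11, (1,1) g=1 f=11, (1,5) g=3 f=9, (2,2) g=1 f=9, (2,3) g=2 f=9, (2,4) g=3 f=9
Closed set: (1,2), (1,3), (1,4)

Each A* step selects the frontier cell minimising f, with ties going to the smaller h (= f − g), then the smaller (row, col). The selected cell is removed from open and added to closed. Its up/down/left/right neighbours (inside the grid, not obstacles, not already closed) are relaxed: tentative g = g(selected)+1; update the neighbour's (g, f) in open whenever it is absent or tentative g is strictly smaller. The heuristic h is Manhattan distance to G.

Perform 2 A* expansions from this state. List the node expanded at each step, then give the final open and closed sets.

step 1: expand (1,5) (f=9, h=6) → closed; open now [(0,2) g=1 f=11, (0,3) g=2 f=11, (0,4) g=3 f=11, (1,1) g=1 f=11, (1,6) g=4 f=9, (2,2) g=1 f=9, (2,3) g=2 f=9, (2,4) g=3 f=9, (2,5) g=4 f=9]
step 2: expand (1,6) (f=9, h=5) → closed; open now [(0,2) g=1 f=11, (0,3) g=2 f=11, (0,4) g=3 f=11, (0,6) g=5 f=11, (1,1) g=1 f=11, (1,7) g=5 f=9, (2,2) g=1 f=9, (2,3) g=2 f=9, (2,4) g=3 f=9, (2,5) g=4 f=9]

order=[(1,5) → (1,6)]; open=[(0,2) g=1 f=11, (0,3) g=2 f=11, (0,4) g=3 f=11, (0,6) g=5 f=11, (1,1) g=1 f=11, (1,7) g=5 f=9, (2,2) g=1 f=9, (2,3) g=2 f=9, (2,4) g=3 f=9, (2,5) g=4 f=9]; closed=[(1,2), (1,3), (1,4), (1,5), (1,6)]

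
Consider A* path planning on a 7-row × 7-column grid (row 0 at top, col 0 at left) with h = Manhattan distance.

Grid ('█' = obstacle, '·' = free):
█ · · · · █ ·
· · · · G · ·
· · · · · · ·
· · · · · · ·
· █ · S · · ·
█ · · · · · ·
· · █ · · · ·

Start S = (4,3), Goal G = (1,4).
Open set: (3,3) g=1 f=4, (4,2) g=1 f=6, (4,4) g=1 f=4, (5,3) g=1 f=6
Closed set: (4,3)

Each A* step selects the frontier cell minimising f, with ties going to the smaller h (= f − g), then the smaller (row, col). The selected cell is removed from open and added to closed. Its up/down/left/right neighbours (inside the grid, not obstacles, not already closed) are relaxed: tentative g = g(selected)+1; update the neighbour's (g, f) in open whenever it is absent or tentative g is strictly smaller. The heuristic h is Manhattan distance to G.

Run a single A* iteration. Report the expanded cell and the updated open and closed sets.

step 1: expand (3,3) (f=4, h=3) → closed; open now [(2,3) g=2 f=4, (3,2) g=2 f=6, (3,4) g=2 f=4, (4,2) g=1 f=6, (4,4) g=1 f=4, (5,3) g=1 f=6]

expanded=(3,3); open=[(2,3) g=2 f=4, (3,2) g=2 f=6, (3,4) g=2 f=4, (4,2) g=1 f=6, (4,4) g=1 f=4, (5,3) g=1 f=6]; closed=[(3,3), (4,3)]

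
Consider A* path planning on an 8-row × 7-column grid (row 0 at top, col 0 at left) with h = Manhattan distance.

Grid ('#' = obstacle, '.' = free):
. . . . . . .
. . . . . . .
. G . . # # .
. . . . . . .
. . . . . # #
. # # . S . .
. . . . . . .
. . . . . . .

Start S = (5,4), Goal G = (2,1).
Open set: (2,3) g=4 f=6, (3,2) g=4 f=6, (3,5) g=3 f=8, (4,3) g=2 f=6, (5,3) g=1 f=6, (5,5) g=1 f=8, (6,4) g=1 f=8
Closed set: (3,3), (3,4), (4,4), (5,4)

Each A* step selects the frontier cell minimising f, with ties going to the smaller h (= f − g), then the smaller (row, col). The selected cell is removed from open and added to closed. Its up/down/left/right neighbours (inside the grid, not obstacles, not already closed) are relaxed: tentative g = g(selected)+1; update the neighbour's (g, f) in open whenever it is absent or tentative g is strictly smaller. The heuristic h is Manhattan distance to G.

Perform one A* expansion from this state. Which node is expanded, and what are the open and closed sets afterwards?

step 1: expand (2,3) (f=6, h=2) → closed; open now [(1,3) g=5 f=8, (2,2) g=5 f=6, (3,2) g=4 f=6, (3,5) g=3 f=8, (4,3) g=2 f=6, (5,3) g=1 f=6, (5,5) g=1 f=8, (6,4) g=1 f=8]

expanded=(2,3); open=[(1,3) g=5 f=8, (2,2) g=5 f=6, (3,2) g=4 f=6, (3,5) g=3 f=8, (4,3) g=2 f=6, (5,3) g=1 f=6, (5,5) g=1 f=8, (6,4) g=1 f=8]; closed=[(2,3), (3,3), (3,4), (4,4), (5,4)]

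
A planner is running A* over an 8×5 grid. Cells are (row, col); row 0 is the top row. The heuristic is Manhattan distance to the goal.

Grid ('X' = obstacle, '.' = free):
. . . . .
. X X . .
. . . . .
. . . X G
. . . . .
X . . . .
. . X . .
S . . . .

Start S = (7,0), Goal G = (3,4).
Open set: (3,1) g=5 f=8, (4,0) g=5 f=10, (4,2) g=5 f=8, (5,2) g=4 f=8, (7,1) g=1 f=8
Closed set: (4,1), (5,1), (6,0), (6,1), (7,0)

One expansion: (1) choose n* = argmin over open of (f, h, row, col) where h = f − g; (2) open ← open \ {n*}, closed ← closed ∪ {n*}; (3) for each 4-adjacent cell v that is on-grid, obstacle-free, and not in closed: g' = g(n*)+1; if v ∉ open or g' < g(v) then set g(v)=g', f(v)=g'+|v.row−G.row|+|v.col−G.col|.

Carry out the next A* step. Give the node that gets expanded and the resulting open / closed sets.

expanded=(3,1); open=[(2,1) g=6 f=10, (3,0) g=6 f=10, (3,2) g=6 f=8, (4,0) g=5 f=10, (4,2) g=5 f=8, (5,2) g=4 f=8, (7,1) g=1 f=8]; closed=[(3,1), (4,1), (5,1), (6,0), (6,1), (7,0)]

step 1: expand (3,1) (f=8, h=3) → closed; open now [(2,1) g=6 f=10, (3,0) g=6 f=10, (3,2) g=6 f=8, (4,0) g=5 f=10, (4,2) g=5 f=8, (5,2) g=4 f=8, (7,1) g=1 f=8]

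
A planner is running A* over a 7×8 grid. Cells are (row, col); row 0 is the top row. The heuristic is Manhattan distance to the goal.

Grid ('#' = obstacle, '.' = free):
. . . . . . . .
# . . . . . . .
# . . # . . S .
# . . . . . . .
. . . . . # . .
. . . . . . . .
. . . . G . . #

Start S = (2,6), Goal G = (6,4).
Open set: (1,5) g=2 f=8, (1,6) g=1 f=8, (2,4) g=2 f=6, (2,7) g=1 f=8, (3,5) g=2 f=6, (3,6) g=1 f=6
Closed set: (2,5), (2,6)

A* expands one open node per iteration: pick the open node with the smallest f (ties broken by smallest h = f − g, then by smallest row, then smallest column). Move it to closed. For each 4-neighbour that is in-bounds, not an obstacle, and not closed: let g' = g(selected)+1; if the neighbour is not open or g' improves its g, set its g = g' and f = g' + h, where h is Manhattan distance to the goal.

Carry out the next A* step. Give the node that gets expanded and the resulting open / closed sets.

step 1: expand (2,4) (f=6, h=4) → closed; open now [(1,4) g=3 f=8, (1,5) g=2 f=8, (1,6) g=1 f=8, (2,7) g=1 f=8, (3,4) g=3 f=6, (3,5) g=2 f=6, (3,6) g=1 f=6]

expanded=(2,4); open=[(1,4) g=3 f=8, (1,5) g=2 f=8, (1,6) g=1 f=8, (2,7) g=1 f=8, (3,4) g=3 f=6, (3,5) g=2 f=6, (3,6) g=1 f=6]; closed=[(2,4), (2,5), (2,6)]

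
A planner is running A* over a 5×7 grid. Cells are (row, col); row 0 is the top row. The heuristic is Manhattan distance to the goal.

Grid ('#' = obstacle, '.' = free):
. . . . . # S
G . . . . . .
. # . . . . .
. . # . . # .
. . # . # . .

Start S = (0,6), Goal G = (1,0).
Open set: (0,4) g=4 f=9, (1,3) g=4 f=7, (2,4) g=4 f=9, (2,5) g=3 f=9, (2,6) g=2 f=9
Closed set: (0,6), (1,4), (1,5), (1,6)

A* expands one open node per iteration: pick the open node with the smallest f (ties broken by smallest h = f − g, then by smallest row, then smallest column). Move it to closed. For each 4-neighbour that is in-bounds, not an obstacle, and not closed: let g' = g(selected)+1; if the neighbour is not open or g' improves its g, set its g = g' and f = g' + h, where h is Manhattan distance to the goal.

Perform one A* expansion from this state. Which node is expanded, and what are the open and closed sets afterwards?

step 1: expand (1,3) (f=7, h=3) → closed; open now [(0,3) g=5 f=9, (0,4) g=4 f=9, (1,2) g=5 f=7, (2,3) g=5 f=9, (2,4) g=4 f=9, (2,5) g=3 f=9, (2,6) g=2 f=9]

expanded=(1,3); open=[(0,3) g=5 f=9, (0,4) g=4 f=9, (1,2) g=5 f=7, (2,3) g=5 f=9, (2,4) g=4 f=9, (2,5) g=3 f=9, (2,6) g=2 f=9]; closed=[(0,6), (1,3), (1,4), (1,5), (1,6)]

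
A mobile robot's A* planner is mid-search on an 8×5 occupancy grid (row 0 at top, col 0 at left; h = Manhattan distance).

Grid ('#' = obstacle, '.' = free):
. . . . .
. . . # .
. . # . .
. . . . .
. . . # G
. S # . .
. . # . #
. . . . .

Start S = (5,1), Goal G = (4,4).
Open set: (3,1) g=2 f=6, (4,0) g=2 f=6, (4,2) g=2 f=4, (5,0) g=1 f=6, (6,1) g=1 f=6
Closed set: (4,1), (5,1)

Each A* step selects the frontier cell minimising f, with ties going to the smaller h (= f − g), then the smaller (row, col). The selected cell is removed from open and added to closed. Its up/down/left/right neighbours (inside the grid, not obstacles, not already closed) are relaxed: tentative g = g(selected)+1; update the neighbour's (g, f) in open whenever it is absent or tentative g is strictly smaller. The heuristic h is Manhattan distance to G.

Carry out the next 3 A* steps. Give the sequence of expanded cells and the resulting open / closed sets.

order=[(4,2) → (3,2) → (3,3)]; open=[(2,3) g=5 f=8, (3,1) g=2 f=6, (3,4) g=5 f=6, (4,0) g=2 f=6, (5,0) g=1 f=6, (6,1) g=1 f=6]; closed=[(3,2), (3,3), (4,1), (4,2), (5,1)]

step 1: expand (4,2) (f=4, h=2) → closed; open now [(3,1) g=2 f=6, (3,2) g=3 f=6, (4,0) g=2 f=6, (5,0) g=1 f=6, (6,1) g=1 f=6]
step 2: expand (3,2) (f=6, h=3) → closed; open now [(3,1) g=2 f=6, (3,3) g=4 f=6, (4,0) g=2 f=6, (5,0) g=1 f=6, (6,1) g=1 f=6]
step 3: expand (3,3) (f=6, h=2) → closed; open now [(2,3) g=5 f=8, (3,1) g=2 f=6, (3,4) g=5 f=6, (4,0) g=2 f=6, (5,0) g=1 f=6, (6,1) g=1 f=6]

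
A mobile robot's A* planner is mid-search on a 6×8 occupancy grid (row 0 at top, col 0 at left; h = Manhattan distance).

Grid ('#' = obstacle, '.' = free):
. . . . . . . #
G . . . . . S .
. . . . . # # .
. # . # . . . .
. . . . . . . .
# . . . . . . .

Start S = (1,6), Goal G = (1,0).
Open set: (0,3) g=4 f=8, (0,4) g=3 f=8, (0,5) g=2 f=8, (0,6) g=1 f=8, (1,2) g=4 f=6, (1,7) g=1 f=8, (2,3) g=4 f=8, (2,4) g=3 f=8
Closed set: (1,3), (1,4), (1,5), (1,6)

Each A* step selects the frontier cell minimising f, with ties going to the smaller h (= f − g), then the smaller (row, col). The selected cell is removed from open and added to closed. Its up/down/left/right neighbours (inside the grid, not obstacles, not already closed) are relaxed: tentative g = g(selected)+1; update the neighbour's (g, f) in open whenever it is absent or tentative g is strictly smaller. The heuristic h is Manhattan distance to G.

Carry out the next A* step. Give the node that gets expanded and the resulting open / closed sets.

expanded=(1,2); open=[(0,2) g=5 f=8, (0,3) g=4 f=8, (0,4) g=3 f=8, (0,5) g=2 f=8, (0,6) g=1 f=8, (1,1) g=5 f=6, (1,7) g=1 f=8, (2,2) g=5 f=8, (2,3) g=4 f=8, (2,4) g=3 f=8]; closed=[(1,2), (1,3), (1,4), (1,5), (1,6)]

step 1: expand (1,2) (f=6, h=2) → closed; open now [(0,2) g=5 f=8, (0,3) g=4 f=8, (0,4) g=3 f=8, (0,5) g=2 f=8, (0,6) g=1 f=8, (1,1) g=5 f=6, (1,7) g=1 f=8, (2,2) g=5 f=8, (2,3) g=4 f=8, (2,4) g=3 f=8]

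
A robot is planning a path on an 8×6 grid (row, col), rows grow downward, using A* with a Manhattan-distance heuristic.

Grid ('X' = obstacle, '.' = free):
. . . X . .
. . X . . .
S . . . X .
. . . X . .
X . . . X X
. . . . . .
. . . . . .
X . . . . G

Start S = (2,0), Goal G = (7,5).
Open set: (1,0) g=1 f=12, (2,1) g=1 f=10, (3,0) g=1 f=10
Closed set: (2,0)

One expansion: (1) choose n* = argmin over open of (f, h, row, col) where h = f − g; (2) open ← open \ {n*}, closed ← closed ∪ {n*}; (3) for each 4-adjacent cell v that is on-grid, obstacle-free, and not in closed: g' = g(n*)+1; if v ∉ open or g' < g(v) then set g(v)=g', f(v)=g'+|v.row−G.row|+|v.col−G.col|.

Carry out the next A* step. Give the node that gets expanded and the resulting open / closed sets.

step 1: expand (2,1) (f=10, h=9) → closed; open now [(1,0) g=1 f=12, (1,1) g=2 f=12, (2,2) g=2 f=10, (3,0) g=1 f=10, (3,1) g=2 f=10]

expanded=(2,1); open=[(1,0) g=1 f=12, (1,1) g=2 f=12, (2,2) g=2 f=10, (3,0) g=1 f=10, (3,1) g=2 f=10]; closed=[(2,0), (2,1)]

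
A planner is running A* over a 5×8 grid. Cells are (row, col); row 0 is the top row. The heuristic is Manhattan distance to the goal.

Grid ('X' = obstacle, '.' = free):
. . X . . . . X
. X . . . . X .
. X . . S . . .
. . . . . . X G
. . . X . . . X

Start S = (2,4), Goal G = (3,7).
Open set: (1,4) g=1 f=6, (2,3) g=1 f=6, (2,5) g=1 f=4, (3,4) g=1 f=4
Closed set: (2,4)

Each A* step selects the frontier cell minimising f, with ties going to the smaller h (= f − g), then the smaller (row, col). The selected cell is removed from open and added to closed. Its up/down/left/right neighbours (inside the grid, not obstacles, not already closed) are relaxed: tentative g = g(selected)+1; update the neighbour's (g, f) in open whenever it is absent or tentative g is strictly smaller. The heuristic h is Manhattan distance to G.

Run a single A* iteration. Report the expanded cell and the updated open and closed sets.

step 1: expand (2,5) (f=4, h=3) → closed; open now [(1,4) g=1 f=6, (1,5) g=2 f=6, (2,3) g=1 f=6, (2,6) g=2 f=4, (3,4) g=1 f=4, (3,5) g=2 f=4]

expanded=(2,5); open=[(1,4) g=1 f=6, (1,5) g=2 f=6, (2,3) g=1 f=6, (2,6) g=2 f=4, (3,4) g=1 f=4, (3,5) g=2 f=4]; closed=[(2,4), (2,5)]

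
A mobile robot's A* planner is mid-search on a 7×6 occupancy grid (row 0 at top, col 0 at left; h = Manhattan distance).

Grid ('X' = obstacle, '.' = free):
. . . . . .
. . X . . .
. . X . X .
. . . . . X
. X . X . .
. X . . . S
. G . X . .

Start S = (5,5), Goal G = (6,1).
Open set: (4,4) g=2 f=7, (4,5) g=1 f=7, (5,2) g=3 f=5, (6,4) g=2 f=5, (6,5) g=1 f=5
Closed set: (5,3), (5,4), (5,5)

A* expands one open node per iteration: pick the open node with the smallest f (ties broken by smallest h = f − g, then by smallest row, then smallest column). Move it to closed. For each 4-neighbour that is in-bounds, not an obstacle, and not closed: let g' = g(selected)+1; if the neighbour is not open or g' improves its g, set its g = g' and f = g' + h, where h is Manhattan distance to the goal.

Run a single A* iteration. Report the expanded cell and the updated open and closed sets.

expanded=(5,2); open=[(4,2) g=4 f=7, (4,4) g=2 f=7, (4,5) g=1 f=7, (6,2) g=4 f=5, (6,4) g=2 f=5, (6,5) g=1 f=5]; closed=[(5,2), (5,3), (5,4), (5,5)]

step 1: expand (5,2) (f=5, h=2) → closed; open now [(4,2) g=4 f=7, (4,4) g=2 f=7, (4,5) g=1 f=7, (6,2) g=4 f=5, (6,4) g=2 f=5, (6,5) g=1 f=5]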